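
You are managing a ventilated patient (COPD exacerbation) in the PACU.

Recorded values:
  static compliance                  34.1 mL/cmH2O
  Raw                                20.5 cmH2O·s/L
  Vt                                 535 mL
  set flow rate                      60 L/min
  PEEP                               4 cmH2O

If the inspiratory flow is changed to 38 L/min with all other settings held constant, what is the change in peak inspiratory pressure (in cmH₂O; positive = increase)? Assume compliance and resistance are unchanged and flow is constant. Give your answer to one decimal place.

Flow: 60 L/min ÷ 60 = 1 L/s.
New flow: 38 L/min ÷ 60 = 0.6333 L/s.
PIP = Vt/C + R·V̇ + PEEP (constant-flow equation of motion).
Only the resistive term changes: ΔPIP = R × ΔV̇ = 20.5 × (0.6333 − 1) = 20.5 × -0.3667 = -7.517 cmH2O.

-7.5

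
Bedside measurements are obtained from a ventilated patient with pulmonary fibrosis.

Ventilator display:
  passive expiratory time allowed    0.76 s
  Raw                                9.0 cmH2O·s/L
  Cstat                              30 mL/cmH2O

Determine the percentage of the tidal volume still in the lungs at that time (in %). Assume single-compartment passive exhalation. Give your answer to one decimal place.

6.0

τ = R × C = 9.0 × 30 mL/cmH2O = 9.0 × 0.030 L/cmH2O = 0.27 s.
Passive exhalation: V(t)/V₀ = e^(−t/τ) = e^(−0.76/0.27) = 0.05992.
Fraction remaining = 0.05992 → 5.992%.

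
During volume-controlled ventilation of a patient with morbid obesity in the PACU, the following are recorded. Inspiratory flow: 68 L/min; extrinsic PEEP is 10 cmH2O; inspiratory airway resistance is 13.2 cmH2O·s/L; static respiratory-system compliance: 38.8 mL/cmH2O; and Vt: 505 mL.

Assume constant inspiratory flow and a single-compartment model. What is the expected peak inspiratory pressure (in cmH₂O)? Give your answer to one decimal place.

Flow: 68 L/min ÷ 60 = 1.1333 L/s.
Equation of motion (constant flow): PIP = Vt/C + R·V̇ + PEEP.
PIP = 505/38.8 + 13.2×1.1333 + 10 = 13.015 + 14.96 + 10 = 37.975 cmH2O.

38.0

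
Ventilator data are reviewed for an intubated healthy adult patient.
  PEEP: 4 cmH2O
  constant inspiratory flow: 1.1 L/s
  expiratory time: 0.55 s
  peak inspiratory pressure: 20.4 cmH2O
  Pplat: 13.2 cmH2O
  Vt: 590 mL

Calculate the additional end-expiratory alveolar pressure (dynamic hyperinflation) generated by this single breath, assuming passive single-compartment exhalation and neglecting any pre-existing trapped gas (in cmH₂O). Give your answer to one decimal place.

2.5

R = (PIP − Pplat)/V̇ = (20.4 − 13.2) / 1.1 = 7.2/1.1 = 6.545 cmH2O·s/L.
C = Vt/(Pplat − PEEP) = 590.0 / (13.2 − 4) = 590.0/9.2 = 64.13 mL/cmH2O.
τ = R × C = 6.545 × 0.06413 L/cmH2O = 0.4197 s.
Fraction remaining = e^(−Te/τ) = e^(−0.55/0.4197) = 0.2697; trapped volume = 590.0 × 0.2697 = 159.12 mL.
Additional alveolar pressure from trapping ≈ V_trapped / C = 159.12 / 64.13 = 2.481 cmH2O.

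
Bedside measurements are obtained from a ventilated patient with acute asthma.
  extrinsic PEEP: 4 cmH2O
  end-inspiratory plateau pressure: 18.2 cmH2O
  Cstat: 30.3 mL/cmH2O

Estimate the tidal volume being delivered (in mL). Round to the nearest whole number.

Vt = Cstat × (Pplat − PEEP) = 30.3 × (18.2 − 4) = 30.3 × 14.2 = 430.26 mL.

430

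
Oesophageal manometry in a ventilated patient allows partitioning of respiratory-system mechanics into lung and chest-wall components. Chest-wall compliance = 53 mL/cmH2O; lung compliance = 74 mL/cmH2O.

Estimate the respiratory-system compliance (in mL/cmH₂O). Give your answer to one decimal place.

Lung and chest wall are elastances in series: 1/Crs = 1/CL + 1/Ccw.
1/Crs = 1/74 + 1/53 = 0.03238.
Crs = 30.883 mL/cmH2O.

30.9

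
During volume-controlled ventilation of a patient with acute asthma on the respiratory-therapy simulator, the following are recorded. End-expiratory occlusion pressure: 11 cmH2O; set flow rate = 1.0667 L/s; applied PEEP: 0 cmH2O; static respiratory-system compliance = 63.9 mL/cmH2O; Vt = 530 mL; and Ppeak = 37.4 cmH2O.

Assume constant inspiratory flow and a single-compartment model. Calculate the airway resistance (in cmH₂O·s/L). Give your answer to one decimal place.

17.0

Total PEEP = 11 cmH2O (set 0 + intrinsic 11); this is the baseline alveolar pressure.
Equation of motion (constant flow): PIP = Vt/C + R·V̇ + PEEP.
R·V̇ = PIP − Vt/C − PEEP = 37.4 − 530/63.9 − 11 = 37.4 − 8.294 − 11 = 18.106 cmH2O.
R = 18.106 / 1.0667 = 16.974 cmH2O·s/L.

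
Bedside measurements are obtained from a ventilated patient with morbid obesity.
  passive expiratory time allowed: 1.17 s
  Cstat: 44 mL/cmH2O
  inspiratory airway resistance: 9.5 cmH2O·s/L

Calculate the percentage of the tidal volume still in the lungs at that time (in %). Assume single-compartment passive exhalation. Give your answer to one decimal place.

τ = R × C = 9.5 × 44 mL/cmH2O = 9.5 × 0.044 L/cmH2O = 0.418 s.
Passive exhalation: V(t)/V₀ = e^(−t/τ) = e^(−1.17/0.418) = 0.06087.
Fraction remaining = 0.06087 → 6.087%.

6.1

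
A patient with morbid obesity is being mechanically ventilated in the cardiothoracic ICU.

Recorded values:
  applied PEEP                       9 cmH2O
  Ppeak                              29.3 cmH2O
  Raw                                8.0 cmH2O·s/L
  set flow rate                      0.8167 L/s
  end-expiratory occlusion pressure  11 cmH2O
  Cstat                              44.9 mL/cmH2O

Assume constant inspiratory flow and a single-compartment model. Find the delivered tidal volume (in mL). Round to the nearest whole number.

Total PEEP = 11 cmH2O (set 9 + intrinsic 2); this is the baseline alveolar pressure.
Equation of motion (constant flow): PIP = Vt/C + R·V̇ + PEEP.
Vt/C = PIP − R·V̇ − PEEP = 29.3 − 6.534 − 11 = 11.766 cmH2O.
Vt = C × 11.766 = 44.9 × 11.766 = 528.29 mL.

528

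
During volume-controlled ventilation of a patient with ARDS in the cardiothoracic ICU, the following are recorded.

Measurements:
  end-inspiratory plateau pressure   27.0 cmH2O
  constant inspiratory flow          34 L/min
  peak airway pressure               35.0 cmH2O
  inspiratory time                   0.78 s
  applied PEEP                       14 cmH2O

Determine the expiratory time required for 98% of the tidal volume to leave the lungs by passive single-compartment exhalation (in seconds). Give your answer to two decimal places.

1.88

Flow: 34 L/min ÷ 60 = 0.5667 L/s.
Vt = flow × Ti = 0.5667 L/s × 0.78 s × 1000 mL/L = 442.03 mL.
R = (PIP − Pplat)/V̇ = (35.0 − 27.0) / 0.5667 = 8.0/0.5667 = 14.117 cmH2O·s/L.
C = Vt/(Pplat − PEEP) = 442.03 / (27.0 − 14) = 442.03/13.0 = 34.002 mL/cmH2O.
τ = R × C = 14.117 × 0.034 L/cmH2O = 0.48 s.
t = −τ·ln(1 − 0.98) = −0.48·ln(0.02) = 1.878 s.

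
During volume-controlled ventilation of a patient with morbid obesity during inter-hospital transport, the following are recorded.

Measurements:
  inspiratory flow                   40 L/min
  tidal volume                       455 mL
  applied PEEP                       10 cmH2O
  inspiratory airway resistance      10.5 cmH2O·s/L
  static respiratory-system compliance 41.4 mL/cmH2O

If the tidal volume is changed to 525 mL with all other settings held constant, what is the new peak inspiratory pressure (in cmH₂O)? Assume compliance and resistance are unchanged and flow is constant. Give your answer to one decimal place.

Flow: 40 L/min ÷ 60 = 0.6667 L/s.
PIP = Vt/C + R·V̇ + PEEP (constant-flow equation of motion).
Only the elastic term changes: ΔPIP = ΔVt / C = (525 − 455) / 41.4 = 1.691 cmH2O.
Original PIP = 455/41.4 + 10.5×0.6667 + 10 = 27.991 cmH2O; new PIP = 27.991 + (1.691) = 29.682 cmH2O.

29.7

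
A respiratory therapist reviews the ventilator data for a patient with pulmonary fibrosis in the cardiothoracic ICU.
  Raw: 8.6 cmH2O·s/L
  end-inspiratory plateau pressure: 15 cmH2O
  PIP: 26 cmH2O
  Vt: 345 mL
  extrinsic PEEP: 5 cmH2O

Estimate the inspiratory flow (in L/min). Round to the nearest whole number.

flow = (PIP − Pplat) / Raw = (26 − 15) / 8.6 = 1.279 L/s × 60 = 76.74 L/min.

77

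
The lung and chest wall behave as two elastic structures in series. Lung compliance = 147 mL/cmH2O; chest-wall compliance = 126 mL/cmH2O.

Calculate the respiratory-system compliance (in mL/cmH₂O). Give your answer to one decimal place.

Lung and chest wall are elastances in series: 1/Crs = 1/CL + 1/Ccw.
1/Crs = 1/147 + 1/126 = 0.01474.
Crs = 67.843 mL/cmH2O.

67.8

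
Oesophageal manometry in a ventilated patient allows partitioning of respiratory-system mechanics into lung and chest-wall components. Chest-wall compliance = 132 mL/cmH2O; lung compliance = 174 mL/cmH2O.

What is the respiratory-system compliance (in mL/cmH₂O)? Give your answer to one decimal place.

75.1

Lung and chest wall are elastances in series: 1/Crs = 1/CL + 1/Ccw.
1/Crs = 1/174 + 1/132 = 0.01332.
Crs = 75.075 mL/cmH2O.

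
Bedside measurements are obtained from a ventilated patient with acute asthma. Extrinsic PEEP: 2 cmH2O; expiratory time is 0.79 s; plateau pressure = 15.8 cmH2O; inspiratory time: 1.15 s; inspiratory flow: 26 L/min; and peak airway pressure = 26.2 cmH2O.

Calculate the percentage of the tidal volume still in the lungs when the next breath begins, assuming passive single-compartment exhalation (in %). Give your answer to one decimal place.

40.2

Flow: 26 L/min ÷ 60 = 0.4333 L/s.
Vt = flow × Ti = 0.4333 L/s × 1.15 s × 1000 mL/L = 498.3 mL.
R = (PIP − Pplat)/V̇ = (26.2 − 15.8) / 0.4333 = 10.4/0.4333 = 24.002 cmH2O·s/L.
C = Vt/(Pplat − PEEP) = 498.3 / (15.8 − 2) = 498.3/13.8 = 36.109 mL/cmH2O.
τ = R × C = 24.002 × 0.03611 L/cmH2O = 0.8667 s.
Fraction remaining at end-expiration = e^(−Te/τ) = e^(−0.79/0.8667) = 0.4019 → 40.19%.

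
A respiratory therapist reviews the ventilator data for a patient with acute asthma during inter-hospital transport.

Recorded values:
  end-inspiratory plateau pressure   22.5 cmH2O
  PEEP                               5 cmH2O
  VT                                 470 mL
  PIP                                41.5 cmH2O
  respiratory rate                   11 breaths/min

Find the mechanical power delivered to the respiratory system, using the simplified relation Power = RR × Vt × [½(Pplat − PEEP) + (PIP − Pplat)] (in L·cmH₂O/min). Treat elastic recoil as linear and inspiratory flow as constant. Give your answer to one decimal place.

Per-breath work = Vt × [½(Pplat−PEEP) + (PIP−Pplat)] = 0.470 × [0.5×17.5 + 19.0] = 0.470 × 27.75 = 13.043 L·cmH2O.
Power = 11 × 13.043 = 143.47 L·cmH2O/min.

143.5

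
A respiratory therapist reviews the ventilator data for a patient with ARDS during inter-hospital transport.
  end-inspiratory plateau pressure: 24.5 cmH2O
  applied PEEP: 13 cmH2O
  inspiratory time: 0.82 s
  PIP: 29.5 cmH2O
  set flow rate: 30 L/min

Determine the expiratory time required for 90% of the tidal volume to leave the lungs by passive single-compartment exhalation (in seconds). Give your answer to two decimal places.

Flow: 30 L/min ÷ 60 = 0.5 L/s.
Vt = flow × Ti = 0.5 L/s × 0.82 s × 1000 mL/L = 410.0 mL.
R = (PIP − Pplat)/V̇ = (29.5 − 24.5) / 0.5 = 5.0/0.5 = 10.0 cmH2O·s/L.
C = Vt/(Pplat − PEEP) = 410.0 / (24.5 − 13) = 410.0/11.5 = 35.652 mL/cmH2O.
τ = R × C = 10.0 × 0.03565 L/cmH2O = 0.3565 s.
t = −τ·ln(1 − 0.90) = −0.3565·ln(0.1) = 0.8209 s.

0.82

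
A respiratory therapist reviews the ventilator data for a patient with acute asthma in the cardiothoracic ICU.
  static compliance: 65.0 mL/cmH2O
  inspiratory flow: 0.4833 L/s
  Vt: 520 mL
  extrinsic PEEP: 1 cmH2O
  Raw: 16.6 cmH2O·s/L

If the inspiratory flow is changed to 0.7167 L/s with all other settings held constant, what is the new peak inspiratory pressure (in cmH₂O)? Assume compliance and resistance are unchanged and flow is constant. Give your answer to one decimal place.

20.9

PIP = Vt/C + R·V̇ + PEEP (constant-flow equation of motion).
Only the resistive term changes: ΔPIP = R × ΔV̇ = 16.6 × (0.7167 − 0.4833) = 16.6 × 0.2334 = 3.874 cmH2O.
Original PIP = 520/65.0 + 16.6×0.4833 + 1 = 17.023 cmH2O; new PIP = 17.023 + (3.874) = 20.897 cmH2O.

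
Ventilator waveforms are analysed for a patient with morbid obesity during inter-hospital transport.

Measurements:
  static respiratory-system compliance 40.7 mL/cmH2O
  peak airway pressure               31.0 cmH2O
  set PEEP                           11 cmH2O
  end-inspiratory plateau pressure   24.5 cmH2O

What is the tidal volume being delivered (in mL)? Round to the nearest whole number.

549

Vt = Cstat × (Pplat − PEEP) = 40.7 × (24.5 − 11) = 40.7 × 13.5 = 549.45 mL.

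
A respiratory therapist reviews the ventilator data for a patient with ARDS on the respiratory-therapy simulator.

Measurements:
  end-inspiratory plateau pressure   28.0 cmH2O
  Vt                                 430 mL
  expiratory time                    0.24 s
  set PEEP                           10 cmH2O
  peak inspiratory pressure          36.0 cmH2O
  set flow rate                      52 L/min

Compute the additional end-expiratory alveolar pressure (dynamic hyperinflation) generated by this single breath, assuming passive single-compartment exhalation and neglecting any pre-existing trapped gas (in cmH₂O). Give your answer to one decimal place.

Flow: 52 L/min ÷ 60 = 0.8667 L/s.
R = (PIP − Pplat)/V̇ = (36.0 − 28.0) / 0.8667 = 8.0/0.8667 = 9.23 cmH2O·s/L.
C = Vt/(Pplat − PEEP) = 430.0 / (28.0 − 10) = 430.0/18.0 = 23.889 mL/cmH2O.
τ = R × C = 9.23 × 0.02389 L/cmH2O = 0.2205 s.
Fraction remaining = e^(−Te/τ) = e^(−0.24/0.2205) = 0.3367; trapped volume = 430.0 × 0.3367 = 144.78 mL.
Additional alveolar pressure from trapping ≈ V_trapped / C = 144.78 / 23.889 = 6.061 cmH2O.

6.1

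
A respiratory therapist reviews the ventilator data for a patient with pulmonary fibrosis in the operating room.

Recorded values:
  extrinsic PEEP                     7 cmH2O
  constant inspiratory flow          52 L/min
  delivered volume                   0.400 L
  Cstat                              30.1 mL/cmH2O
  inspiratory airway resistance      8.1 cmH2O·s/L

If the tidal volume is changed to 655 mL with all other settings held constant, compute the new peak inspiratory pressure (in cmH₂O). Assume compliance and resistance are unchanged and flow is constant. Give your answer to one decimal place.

Flow: 52 L/min ÷ 60 = 0.8667 L/s.
PIP = Vt/C + R·V̇ + PEEP (constant-flow equation of motion).
Only the elastic term changes: ΔPIP = ΔVt / C = (655 − 400) / 30.1 = 8.472 cmH2O.
Original PIP = 400/30.1 + 8.1×0.8667 + 7 = 27.309 cmH2O; new PIP = 27.309 + (8.472) = 35.781 cmH2O.

35.8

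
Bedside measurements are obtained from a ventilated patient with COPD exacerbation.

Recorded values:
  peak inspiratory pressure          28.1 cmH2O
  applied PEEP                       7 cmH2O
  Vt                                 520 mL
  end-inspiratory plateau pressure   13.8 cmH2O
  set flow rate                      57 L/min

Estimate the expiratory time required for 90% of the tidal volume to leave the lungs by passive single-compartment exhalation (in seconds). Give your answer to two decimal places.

Flow: 57 L/min ÷ 60 = 0.95 L/s.
R = (PIP − Pplat)/V̇ = (28.1 − 13.8) / 0.95 = 14.3/0.95 = 15.053 cmH2O·s/L.
C = Vt/(Pplat − PEEP) = 520.0 / (13.8 − 7) = 520.0/6.8 = 76.471 mL/cmH2O.
τ = R × C = 15.053 × 0.07647 L/cmH2O = 1.151 s.
t = −τ·ln(1 − 0.90) = −1.151·ln(0.1) = 2.65 s.

2.65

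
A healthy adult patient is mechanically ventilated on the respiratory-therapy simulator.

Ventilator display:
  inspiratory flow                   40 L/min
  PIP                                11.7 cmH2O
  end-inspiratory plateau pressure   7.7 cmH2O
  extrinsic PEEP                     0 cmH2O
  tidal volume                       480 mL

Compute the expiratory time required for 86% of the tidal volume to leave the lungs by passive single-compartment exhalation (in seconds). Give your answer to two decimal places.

0.74

Flow: 40 L/min ÷ 60 = 0.6667 L/s.
R = (PIP − Pplat)/V̇ = (11.7 − 7.7) / 0.6667 = 4.0/0.6667 = 6.0 cmH2O·s/L.
C = Vt/(Pplat − PEEP) = 480.0 / (7.7 − 0) = 480.0/7.7 = 62.338 mL/cmH2O.
τ = R × C = 6.0 × 0.06234 L/cmH2O = 0.374 s.
t = −τ·ln(1 − 0.86) = −0.374·ln(0.14) = 0.7353 s.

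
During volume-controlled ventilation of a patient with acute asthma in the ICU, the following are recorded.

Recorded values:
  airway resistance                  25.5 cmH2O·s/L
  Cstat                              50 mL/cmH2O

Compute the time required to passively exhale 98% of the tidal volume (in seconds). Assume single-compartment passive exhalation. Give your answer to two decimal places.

4.99

τ = R × C = 25.5 × 50 mL/cmH2O = 25.5 × 0.050 L/cmH2O = 1.275 s.
Exhaled fraction f = 1 − e^(−t/τ) → t = −τ·ln(1 − f) = −1.275·ln(0.02) = 4.988 s.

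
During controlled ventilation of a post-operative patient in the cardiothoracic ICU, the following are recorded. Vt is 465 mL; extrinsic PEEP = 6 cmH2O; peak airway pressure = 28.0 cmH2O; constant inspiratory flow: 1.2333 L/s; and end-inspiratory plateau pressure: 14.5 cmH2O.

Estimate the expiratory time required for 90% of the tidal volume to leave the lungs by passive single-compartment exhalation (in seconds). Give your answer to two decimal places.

1.38

R = (PIP − Pplat)/V̇ = (28.0 − 14.5) / 1.2333 = 13.5/1.2333 = 10.946 cmH2O·s/L.
C = Vt/(Pplat − PEEP) = 465.0 / (14.5 − 6) = 465.0/8.5 = 54.706 mL/cmH2O.
τ = R × C = 10.946 × 0.05471 L/cmH2O = 0.5989 s.
t = −τ·ln(1 − 0.90) = −0.5989·ln(0.1) = 1.379 s.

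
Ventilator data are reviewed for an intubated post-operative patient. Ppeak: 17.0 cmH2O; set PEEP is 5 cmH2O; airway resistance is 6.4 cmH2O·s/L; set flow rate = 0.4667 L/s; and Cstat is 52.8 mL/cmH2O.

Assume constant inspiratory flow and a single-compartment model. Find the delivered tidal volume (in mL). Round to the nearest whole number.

476

Equation of motion (constant flow): PIP = Vt/C + R·V̇ + PEEP.
Vt/C = PIP − R·V̇ − PEEP = 17.0 − 2.987 − 5 = 9.013 cmH2O.
Vt = C × 9.013 = 52.8 × 9.013 = 475.89 mL.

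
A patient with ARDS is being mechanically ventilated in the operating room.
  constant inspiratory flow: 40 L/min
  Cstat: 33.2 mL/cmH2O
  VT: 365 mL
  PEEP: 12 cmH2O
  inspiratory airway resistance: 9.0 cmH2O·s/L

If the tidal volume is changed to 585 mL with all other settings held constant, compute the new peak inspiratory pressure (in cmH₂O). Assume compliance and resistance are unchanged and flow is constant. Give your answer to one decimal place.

Flow: 40 L/min ÷ 60 = 0.6667 L/s.
PIP = Vt/C + R·V̇ + PEEP (constant-flow equation of motion).
Only the elastic term changes: ΔPIP = ΔVt / C = (585 − 365) / 33.2 = 6.627 cmH2O.
Original PIP = 365/33.2 + 9.0×0.6667 + 12 = 28.994 cmH2O; new PIP = 28.994 + (6.627) = 35.621 cmH2O.

35.6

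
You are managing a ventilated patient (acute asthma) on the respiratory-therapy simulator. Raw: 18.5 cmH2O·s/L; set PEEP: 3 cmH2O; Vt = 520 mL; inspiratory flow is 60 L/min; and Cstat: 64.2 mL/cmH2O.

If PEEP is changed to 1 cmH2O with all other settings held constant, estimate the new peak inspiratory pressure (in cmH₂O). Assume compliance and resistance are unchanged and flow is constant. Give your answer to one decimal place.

27.6

Flow: 60 L/min ÷ 60 = 1 L/s.
PIP = Vt/C + R·V̇ + PEEP (constant-flow equation of motion).
Only the baseline term changes: ΔPIP = ΔPEEP = 1 − 3 = -2.0 cmH2O.
Original PIP = 520/64.2 + 18.5×1 + 3 = 29.6 cmH2O; new PIP = 29.6 + (-2.0) = 27.6 cmH2O.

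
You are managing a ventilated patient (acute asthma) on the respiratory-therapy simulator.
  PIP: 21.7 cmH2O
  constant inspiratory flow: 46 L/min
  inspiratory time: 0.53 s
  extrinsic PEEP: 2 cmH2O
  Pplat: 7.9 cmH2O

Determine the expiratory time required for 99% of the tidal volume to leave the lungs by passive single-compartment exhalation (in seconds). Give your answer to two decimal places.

5.71

Flow: 46 L/min ÷ 60 = 0.7667 L/s.
Vt = flow × Ti = 0.7667 L/s × 0.53 s × 1000 mL/L = 406.35 mL.
R = (PIP − Pplat)/V̇ = (21.7 − 7.9) / 0.7667 = 13.8/0.7667 = 17.999 cmH2O·s/L.
C = Vt/(Pplat − PEEP) = 406.35 / (7.9 − 2) = 406.35/5.9 = 68.873 mL/cmH2O.
τ = R × C = 17.999 × 0.06887 L/cmH2O = 1.24 s.
t = −τ·ln(1 − 0.99) = −1.24·ln(0.01) = 5.71 s.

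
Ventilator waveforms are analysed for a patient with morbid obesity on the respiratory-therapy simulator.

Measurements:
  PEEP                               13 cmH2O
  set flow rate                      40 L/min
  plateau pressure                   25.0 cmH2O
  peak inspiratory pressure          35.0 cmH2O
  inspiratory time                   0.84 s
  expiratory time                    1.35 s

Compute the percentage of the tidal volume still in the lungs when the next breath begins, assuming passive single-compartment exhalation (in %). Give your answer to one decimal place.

Flow: 40 L/min ÷ 60 = 0.6667 L/s.
Vt = flow × Ti = 0.6667 L/s × 0.84 s × 1000 mL/L = 560.03 mL.
R = (PIP − Pplat)/V̇ = (35.0 − 25.0) / 0.6667 = 10.0/0.6667 = 14.999 cmH2O·s/L.
C = Vt/(Pplat − PEEP) = 560.03 / (25.0 − 13) = 560.03/12.0 = 46.669 mL/cmH2O.
τ = R × C = 14.999 × 0.04667 L/cmH2O = 0.7 s.
Fraction remaining at end-expiration = e^(−Te/τ) = e^(−1.35/0.7) = 0.1454 → 14.54%.

14.5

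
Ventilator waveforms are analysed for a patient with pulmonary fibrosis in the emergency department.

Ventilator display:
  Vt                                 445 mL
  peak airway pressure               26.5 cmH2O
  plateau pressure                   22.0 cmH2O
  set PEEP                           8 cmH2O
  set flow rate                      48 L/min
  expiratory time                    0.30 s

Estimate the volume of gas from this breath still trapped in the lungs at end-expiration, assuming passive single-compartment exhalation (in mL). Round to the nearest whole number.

Flow: 48 L/min ÷ 60 = 0.8 L/s.
R = (PIP − Pplat)/V̇ = (26.5 − 22.0) / 0.8 = 4.5/0.8 = 5.625 cmH2O·s/L.
C = Vt/(Pplat − PEEP) = 445.0 / (22.0 − 8) = 445.0/14.0 = 31.786 mL/cmH2O.
τ = R × C = 5.625 × 0.03179 L/cmH2O = 0.1788 s.
Fraction remaining = e^(−Te/τ) = e^(−0.30/0.1788) = 0.1868.
Trapped volume = 445.0 × 0.1868 = 83.126 mL.

83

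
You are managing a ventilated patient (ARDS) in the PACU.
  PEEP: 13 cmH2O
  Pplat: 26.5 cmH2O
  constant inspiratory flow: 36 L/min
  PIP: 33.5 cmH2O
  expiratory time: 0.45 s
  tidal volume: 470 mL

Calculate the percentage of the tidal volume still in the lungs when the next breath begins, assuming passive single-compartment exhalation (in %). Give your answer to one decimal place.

Flow: 36 L/min ÷ 60 = 0.6 L/s.
R = (PIP − Pplat)/V̇ = (33.5 − 26.5) / 0.6 = 7.0/0.6 = 11.667 cmH2O·s/L.
C = Vt/(Pplat − PEEP) = 470.0 / (26.5 − 13) = 470.0/13.5 = 34.815 mL/cmH2O.
τ = R × C = 11.667 × 0.03482 L/cmH2O = 0.4062 s.
Fraction remaining at end-expiration = e^(−Te/τ) = e^(−0.45/0.4062) = 0.3303 → 33.03%.

33.0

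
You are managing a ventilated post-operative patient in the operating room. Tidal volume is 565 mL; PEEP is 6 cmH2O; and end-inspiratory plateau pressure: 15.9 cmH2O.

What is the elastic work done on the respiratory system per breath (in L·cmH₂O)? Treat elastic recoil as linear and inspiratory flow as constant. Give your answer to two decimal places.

2.80

Elastic work ≈ ½ × (Pplat − PEEP) × Vt = 0.5 × (15.9 − 6) × 0.565 L = 0.5 × 9.9 × 0.565 = 2.797 L·cmH2O.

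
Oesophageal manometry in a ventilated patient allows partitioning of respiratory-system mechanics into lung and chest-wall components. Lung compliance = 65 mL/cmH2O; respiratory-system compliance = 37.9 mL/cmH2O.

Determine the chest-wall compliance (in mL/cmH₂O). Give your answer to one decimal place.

90.9

1/Ccw = 1/Crs − 1/CL.
1/Ccw = 1/37.9 − 1/65 = 0.011.
Ccw = 90.909 mL/cmH2O.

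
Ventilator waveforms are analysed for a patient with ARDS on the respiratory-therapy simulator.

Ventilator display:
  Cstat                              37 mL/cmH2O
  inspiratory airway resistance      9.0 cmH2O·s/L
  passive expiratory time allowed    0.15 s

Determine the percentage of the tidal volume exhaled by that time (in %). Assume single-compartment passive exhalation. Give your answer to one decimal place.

36.3

τ = R × C = 9.0 × 37 mL/cmH2O = 9.0 × 0.037 L/cmH2O = 0.333 s.
Passive exhalation: V(t)/V₀ = e^(−t/τ) = e^(−0.15/0.333) = 0.6373.
Fraction exhaled = 1 − 0.6373 = 0.3627 → 36.27%.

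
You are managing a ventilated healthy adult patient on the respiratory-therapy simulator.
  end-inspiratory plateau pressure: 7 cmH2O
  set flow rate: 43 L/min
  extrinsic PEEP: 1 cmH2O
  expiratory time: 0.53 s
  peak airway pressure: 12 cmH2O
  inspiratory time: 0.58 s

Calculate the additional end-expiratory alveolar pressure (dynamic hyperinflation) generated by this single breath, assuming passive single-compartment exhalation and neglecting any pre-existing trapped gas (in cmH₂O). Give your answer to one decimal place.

Flow: 43 L/min ÷ 60 = 0.7167 L/s.
Vt = flow × Ti = 0.7167 L/s × 0.58 s × 1000 mL/L = 415.69 mL.
R = (PIP − Pplat)/V̇ = (12 − 7) / 0.7167 = 5.0/0.7167 = 6.976 cmH2O·s/L.
C = Vt/(Pplat − PEEP) = 415.69 / (7 − 1) = 415.69/6.0 = 69.282 mL/cmH2O.
τ = R × C = 6.976 × 0.06928 L/cmH2O = 0.4833 s.
Fraction remaining = e^(−Te/τ) = e^(−0.53/0.4833) = 0.334; trapped volume = 415.69 × 0.334 = 138.84 mL.
Additional alveolar pressure from trapping ≈ V_trapped / C = 138.84 / 69.282 = 2.004 cmH2O.

2.0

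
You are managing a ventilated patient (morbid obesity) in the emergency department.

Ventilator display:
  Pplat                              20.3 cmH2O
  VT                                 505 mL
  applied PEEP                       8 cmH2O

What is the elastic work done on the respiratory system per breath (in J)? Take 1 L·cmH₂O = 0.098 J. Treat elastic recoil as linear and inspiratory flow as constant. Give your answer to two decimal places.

Elastic work ≈ ½ × (Pplat − PEEP) × Vt = 0.5 × (20.3 − 8) × 0.505 L = 0.5 × 12.3 × 0.505 = 3.106 L·cmH2O.
× 0.098 J/(L·cmH2O) → 0.3044 J.

0.30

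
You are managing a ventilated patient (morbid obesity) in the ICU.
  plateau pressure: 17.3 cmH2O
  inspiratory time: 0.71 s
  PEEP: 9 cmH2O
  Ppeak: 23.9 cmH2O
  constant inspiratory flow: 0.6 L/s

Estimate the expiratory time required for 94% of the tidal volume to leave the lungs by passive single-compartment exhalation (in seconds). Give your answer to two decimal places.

Vt = flow × Ti = 0.6 L/s × 0.71 s × 1000 mL/L = 426.0 mL.
R = (PIP − Pplat)/V̇ = (23.9 − 17.3) / 0.6 = 6.6/0.6 = 11.0 cmH2O·s/L.
C = Vt/(Pplat − PEEP) = 426.0 / (17.3 − 9) = 426.0/8.3 = 51.325 mL/cmH2O.
τ = R × C = 11.0 × 0.05133 L/cmH2O = 0.5646 s.
t = −τ·ln(1 − 0.94) = −0.5646·ln(0.06) = 1.588 s.

1.59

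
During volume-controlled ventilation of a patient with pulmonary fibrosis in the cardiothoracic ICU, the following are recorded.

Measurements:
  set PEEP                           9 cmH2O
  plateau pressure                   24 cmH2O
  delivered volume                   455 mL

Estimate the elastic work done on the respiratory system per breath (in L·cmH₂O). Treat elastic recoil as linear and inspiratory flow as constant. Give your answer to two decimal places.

3.41

Elastic work ≈ ½ × (Pplat − PEEP) × Vt = 0.5 × (24 − 9) × 0.455 L = 0.5 × 15.0 × 0.455 = 3.413 L·cmH2O.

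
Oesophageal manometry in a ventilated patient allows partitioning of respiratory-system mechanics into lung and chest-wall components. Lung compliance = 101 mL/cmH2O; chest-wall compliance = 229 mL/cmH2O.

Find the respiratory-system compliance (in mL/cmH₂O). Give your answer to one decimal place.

70.1

Lung and chest wall are elastances in series: 1/Crs = 1/CL + 1/Ccw.
1/Crs = 1/101 + 1/229 = 0.01427.
Crs = 70.077 mL/cmH2O.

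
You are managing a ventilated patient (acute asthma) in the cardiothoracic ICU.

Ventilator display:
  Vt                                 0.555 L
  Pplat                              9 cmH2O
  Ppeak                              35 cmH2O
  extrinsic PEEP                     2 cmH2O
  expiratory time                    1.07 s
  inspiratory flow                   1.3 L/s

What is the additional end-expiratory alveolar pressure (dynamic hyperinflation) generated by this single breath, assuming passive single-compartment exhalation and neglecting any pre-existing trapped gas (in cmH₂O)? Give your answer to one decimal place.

R = (PIP − Pplat)/V̇ = (35 − 9) / 1.3 = 26.0/1.3 = 20.0 cmH2O·s/L.
C = Vt/(Pplat − PEEP) = 555.0 / (9 − 2) = 555.0/7.0 = 79.286 mL/cmH2O.
τ = R × C = 20.0 × 0.07929 L/cmH2O = 1.586 s.
Fraction remaining = e^(−Te/τ) = e^(−1.07/1.586) = 0.5093; trapped volume = 555.0 × 0.5093 = 282.66 mL.
Additional alveolar pressure from trapping ≈ V_trapped / C = 282.66 / 79.286 = 3.565 cmH2O.

3.6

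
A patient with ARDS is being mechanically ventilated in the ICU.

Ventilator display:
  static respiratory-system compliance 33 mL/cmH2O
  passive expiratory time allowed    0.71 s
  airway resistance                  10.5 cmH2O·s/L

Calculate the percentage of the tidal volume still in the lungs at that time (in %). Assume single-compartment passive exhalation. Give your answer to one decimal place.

12.9

τ = R × C = 10.5 × 33 mL/cmH2O = 10.5 × 0.033 L/cmH2O = 0.3465 s.
Passive exhalation: V(t)/V₀ = e^(−t/τ) = e^(−0.71/0.3465) = 0.1289.
Fraction remaining = 0.1289 → 12.89%.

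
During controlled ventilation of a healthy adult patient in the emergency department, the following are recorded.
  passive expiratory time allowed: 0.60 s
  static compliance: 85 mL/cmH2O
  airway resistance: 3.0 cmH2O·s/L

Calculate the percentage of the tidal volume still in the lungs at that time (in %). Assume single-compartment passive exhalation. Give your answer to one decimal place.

9.5

τ = R × C = 3.0 × 85 mL/cmH2O = 3.0 × 0.085 L/cmH2O = 0.255 s.
Passive exhalation: V(t)/V₀ = e^(−t/τ) = e^(−0.60/0.255) = 0.09509.
Fraction remaining = 0.09509 → 9.509%.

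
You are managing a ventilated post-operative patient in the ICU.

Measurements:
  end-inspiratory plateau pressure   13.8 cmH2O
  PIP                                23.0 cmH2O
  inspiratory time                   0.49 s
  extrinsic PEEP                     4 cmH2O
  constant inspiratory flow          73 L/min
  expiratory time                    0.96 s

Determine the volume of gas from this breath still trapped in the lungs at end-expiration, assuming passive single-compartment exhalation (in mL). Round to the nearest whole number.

74

Flow: 73 L/min ÷ 60 = 1.2167 L/s.
Vt = flow × Ti = 1.2167 L/s × 0.49 s × 1000 mL/L = 596.18 mL.
R = (PIP − Pplat)/V̇ = (23.0 − 13.8) / 1.2167 = 9.2/1.2167 = 7.561 cmH2O·s/L.
C = Vt/(Pplat − PEEP) = 596.18 / (13.8 − 4) = 596.18/9.8 = 60.835 mL/cmH2O.
τ = R × C = 7.561 × 0.06084 L/cmH2O = 0.46 s.
Fraction remaining = e^(−Te/τ) = e^(−0.96/0.46) = 0.1241.
Trapped volume = 596.18 × 0.1241 = 73.986 mL.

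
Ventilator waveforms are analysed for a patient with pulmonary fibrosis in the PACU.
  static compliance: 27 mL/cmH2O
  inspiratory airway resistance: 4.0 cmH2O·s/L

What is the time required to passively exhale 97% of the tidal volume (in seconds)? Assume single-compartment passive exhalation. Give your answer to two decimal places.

0.38

τ = R × C = 4.0 × 27 mL/cmH2O = 4.0 × 0.027 L/cmH2O = 0.108 s.
Exhaled fraction f = 1 − e^(−t/τ) → t = −τ·ln(1 − f) = −0.108·ln(0.03) = 0.3787 s.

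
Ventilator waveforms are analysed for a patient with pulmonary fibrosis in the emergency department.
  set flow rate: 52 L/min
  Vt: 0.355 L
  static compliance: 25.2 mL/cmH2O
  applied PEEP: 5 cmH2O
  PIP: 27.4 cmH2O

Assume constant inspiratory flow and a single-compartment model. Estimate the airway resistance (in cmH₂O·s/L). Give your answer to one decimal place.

Flow: 52 L/min ÷ 60 = 0.8667 L/s.
Equation of motion (constant flow): PIP = Vt/C + R·V̇ + PEEP.
R·V̇ = PIP − Vt/C − PEEP = 27.4 − 355/25.2 − 5 = 27.4 − 14.087 − 5 = 8.313 cmH2O.
R = 8.313 / 0.8667 = 9.592 cmH2O·s/L.

9.6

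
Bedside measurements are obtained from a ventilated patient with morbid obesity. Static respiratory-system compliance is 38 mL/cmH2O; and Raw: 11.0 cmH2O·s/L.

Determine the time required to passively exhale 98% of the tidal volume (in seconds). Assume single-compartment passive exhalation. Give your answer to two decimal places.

1.64

τ = R × C = 11.0 × 38 mL/cmH2O = 11.0 × 0.038 L/cmH2O = 0.418 s.
Exhaled fraction f = 1 − e^(−t/τ) → t = −τ·ln(1 − f) = −0.418·ln(0.02) = 1.635 s.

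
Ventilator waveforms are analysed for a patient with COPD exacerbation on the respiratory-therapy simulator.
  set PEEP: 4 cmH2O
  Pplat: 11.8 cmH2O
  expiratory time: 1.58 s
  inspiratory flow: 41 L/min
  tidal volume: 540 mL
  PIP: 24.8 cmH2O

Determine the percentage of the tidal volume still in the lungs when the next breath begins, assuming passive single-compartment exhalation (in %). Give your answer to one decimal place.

30.1

Flow: 41 L/min ÷ 60 = 0.6833 L/s.
R = (PIP − Pplat)/V̇ = (24.8 − 11.8) / 0.6833 = 13.0/0.6833 = 19.025 cmH2O·s/L.
C = Vt/(Pplat − PEEP) = 540.0 / (11.8 − 4) = 540.0/7.8 = 69.231 mL/cmH2O.
τ = R × C = 19.025 × 0.06923 L/cmH2O = 1.317 s.
Fraction remaining at end-expiration = e^(−Te/τ) = e^(−1.58/1.317) = 0.3013 → 30.13%.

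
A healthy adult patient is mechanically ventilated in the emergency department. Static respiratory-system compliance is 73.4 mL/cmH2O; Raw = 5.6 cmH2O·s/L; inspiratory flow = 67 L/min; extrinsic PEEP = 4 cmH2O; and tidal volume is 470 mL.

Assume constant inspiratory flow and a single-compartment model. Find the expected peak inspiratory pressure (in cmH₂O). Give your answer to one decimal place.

Flow: 67 L/min ÷ 60 = 1.1167 L/s.
Equation of motion (constant flow): PIP = Vt/C + R·V̇ + PEEP.
PIP = 470/73.4 + 5.6×1.1167 + 4 = 6.403 + 6.254 + 4 = 16.657 cmH2O.

16.7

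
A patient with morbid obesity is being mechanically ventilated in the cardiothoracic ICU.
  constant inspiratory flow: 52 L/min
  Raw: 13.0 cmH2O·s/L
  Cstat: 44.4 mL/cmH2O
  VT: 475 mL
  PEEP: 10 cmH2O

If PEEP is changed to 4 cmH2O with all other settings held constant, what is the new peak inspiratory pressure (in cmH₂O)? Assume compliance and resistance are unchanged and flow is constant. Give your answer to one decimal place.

Flow: 52 L/min ÷ 60 = 0.8667 L/s.
PIP = Vt/C + R·V̇ + PEEP (constant-flow equation of motion).
Only the baseline term changes: ΔPIP = ΔPEEP = 4 − 10 = -6.0 cmH2O.
Original PIP = 475/44.4 + 13.0×0.8667 + 10 = 31.965 cmH2O; new PIP = 31.965 + (-6.0) = 25.965 cmH2O.

26.0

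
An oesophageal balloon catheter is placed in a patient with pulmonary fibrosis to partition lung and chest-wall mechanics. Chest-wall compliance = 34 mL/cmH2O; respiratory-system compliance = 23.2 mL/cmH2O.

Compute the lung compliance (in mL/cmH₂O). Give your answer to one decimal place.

73.0

1/CL = 1/Crs − 1/Ccw.
1/CL = 1/23.2 − 1/34 = 0.01369.
CL = 73.046 mL/cmH2O.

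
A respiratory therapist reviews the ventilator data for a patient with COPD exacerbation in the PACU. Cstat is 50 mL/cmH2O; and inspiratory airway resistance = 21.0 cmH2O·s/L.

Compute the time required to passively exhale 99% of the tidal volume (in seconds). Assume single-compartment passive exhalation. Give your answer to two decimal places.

τ = R × C = 21.0 × 50 mL/cmH2O = 21.0 × 0.050 L/cmH2O = 1.05 s.
Exhaled fraction f = 1 − e^(−t/τ) → t = −τ·ln(1 − f) = −1.05·ln(0.01) = 4.835 s.

4.84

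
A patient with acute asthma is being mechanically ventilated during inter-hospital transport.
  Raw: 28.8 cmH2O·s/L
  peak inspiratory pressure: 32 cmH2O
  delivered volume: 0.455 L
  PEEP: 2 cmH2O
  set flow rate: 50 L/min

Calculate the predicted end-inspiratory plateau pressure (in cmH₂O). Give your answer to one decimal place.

8.0

Flow: 50 L/min ÷ 60 = 0.8333 L/s.
Pplat = PIP − Raw × flow = 32 − 28.8 × 0.8333 = 32 − 23.999 = 8.001 cmH2O.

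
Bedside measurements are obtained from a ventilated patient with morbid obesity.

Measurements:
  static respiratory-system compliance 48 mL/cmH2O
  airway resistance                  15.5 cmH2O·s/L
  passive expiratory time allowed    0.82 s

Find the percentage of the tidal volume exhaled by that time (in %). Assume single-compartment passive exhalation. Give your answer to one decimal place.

66.8

τ = R × C = 15.5 × 48 mL/cmH2O = 15.5 × 0.048 L/cmH2O = 0.744 s.
Passive exhalation: V(t)/V₀ = e^(−t/τ) = e^(−0.82/0.744) = 0.3322.
Fraction exhaled = 1 − 0.3322 = 0.6678 → 66.78%.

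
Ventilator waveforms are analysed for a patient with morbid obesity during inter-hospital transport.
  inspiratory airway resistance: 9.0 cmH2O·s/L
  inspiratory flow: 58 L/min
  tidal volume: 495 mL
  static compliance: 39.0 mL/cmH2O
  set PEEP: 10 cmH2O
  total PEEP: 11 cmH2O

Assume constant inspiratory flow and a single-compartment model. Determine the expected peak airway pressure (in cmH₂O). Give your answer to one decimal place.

32.4

Flow: 58 L/min ÷ 60 = 0.9667 L/s.
Total PEEP = 11 cmH2O (set 10 + intrinsic 1); this is the baseline alveolar pressure.
Equation of motion (constant flow): PIP = Vt/C + R·V̇ + PEEP.
PIP = 495/39.0 + 9.0×0.9667 + 11 = 12.692 + 8.7 + 11 = 32.392 cmH2O.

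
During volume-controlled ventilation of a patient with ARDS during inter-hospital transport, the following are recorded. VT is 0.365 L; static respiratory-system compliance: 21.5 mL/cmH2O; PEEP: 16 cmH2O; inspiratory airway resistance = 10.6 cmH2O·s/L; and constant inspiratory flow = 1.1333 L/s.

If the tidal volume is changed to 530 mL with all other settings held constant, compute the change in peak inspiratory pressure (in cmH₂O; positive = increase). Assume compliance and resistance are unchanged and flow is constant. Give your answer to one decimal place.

PIP = Vt/C + R·V̇ + PEEP (constant-flow equation of motion).
Only the elastic term changes: ΔPIP = ΔVt / C = (530 − 365) / 21.5 = 7.674 cmH2O.

7.7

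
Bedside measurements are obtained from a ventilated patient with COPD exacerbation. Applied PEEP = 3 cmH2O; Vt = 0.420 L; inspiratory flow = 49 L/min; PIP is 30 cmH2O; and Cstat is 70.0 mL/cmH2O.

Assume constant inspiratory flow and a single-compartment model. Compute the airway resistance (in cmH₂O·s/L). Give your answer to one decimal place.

25.7

Flow: 49 L/min ÷ 60 = 0.8167 L/s.
Equation of motion (constant flow): PIP = Vt/C + R·V̇ + PEEP.
R·V̇ = PIP − Vt/C − PEEP = 30 − 420/70.0 − 3 = 30 − 6.0 − 3 = 21.0 cmH2O.
R = 21.0 / 0.8167 = 25.713 cmH2O·s/L.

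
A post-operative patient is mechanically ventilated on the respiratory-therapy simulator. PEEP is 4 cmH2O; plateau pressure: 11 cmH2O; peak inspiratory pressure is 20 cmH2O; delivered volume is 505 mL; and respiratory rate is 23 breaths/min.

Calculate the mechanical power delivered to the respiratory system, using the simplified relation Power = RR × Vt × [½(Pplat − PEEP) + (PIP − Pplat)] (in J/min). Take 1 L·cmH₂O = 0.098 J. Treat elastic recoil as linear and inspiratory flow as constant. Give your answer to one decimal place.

14.2

Per-breath work = Vt × [½(Pplat−PEEP) + (PIP−Pplat)] = 0.505 × [0.5×7.0 + 9.0] = 0.505 × 12.5 = 6.313 L·cmH2O.
Power = 23 × 6.313 = 145.2 L·cmH2O/min.
× 0.098 J/(L·cmH2O) → 14.23 J/min.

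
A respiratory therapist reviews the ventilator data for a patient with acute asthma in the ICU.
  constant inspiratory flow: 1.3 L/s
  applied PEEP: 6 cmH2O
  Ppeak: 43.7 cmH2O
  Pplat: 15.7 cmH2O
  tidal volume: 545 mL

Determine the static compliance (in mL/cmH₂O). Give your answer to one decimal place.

Cstat = Vt / (Pplat − PEEP) = 545 / (15.7 − 6) = 545 / 9.7 = 56.186 mL/cmH2O.

56.2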